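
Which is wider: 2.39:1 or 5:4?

2.39:1

2.39 and 5:4 = 1.25; 2.39 > 1.25.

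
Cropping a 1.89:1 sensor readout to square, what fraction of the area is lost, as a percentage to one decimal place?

square is narrower than 1.89:1, so the crop keeps the full height and trims the width.
Fraction kept = (1.000)/(1.890) ≈ 52.91%, so 47.09% is lost.

47.1%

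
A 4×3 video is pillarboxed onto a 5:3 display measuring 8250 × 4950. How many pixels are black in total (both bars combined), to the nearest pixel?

8167500 pixels

4×3 is narrower than 5:3, so it spans the full height.
Content width = 4950 × 4/3 ≈ 6600.0000 px.
8250 − 6600.0000 = 1650.0000 px of bars.
That's 1650.0000 × 4950 ≈ 8167500 black pixels.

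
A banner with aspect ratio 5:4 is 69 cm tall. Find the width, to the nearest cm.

86 cm

Width = 69 / 4 × 5 = 86.25.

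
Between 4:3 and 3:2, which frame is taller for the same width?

4:3 = 1.333 and 3:2 = 1.5; 1.5 > 1.333. The smaller width-to-height ratio is the taller frame.

4:3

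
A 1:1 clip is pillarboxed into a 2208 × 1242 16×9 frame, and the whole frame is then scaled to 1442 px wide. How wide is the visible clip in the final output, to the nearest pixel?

811 px

Fitted into 2208×1242, the clip spans the height; its width is 1242 × 1/1 ≈ 1242.00 px.
Resizing to 1442 px wide multiplies everything by 0.6531: 1242.00 → 811.12 px.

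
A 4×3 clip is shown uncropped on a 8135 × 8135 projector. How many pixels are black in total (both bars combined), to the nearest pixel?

16544556 pixels

Since 1.333 > 1.000, the clip is width-limited.
That makes the image 6101.2500 px tall (8135 × 3/4).
8135 − 6101.2500 = 2033.7500 px of bars.
Bar area = 2033.7500 × 8135 ≈ 16544556 px.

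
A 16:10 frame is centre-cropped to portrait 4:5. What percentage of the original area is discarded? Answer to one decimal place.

50.0%

The height stays; only width is cut (since portrait 4:5 is narrower than 16:10).
Area ratio = (0.800)/(1.600) = 50.00%; the remaining 50.00% is cropped out.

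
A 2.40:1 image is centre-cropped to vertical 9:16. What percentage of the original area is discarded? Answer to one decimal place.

76.6%

Going from 2.40:1 to vertical 9:16 means cutting width while keeping height.
Area ratio = (0.562)/(2.400) = 23.44%; the remaining 76.56% is cropped out.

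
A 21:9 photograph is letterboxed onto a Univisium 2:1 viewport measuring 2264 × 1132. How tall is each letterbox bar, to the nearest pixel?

81 px

21:9 (2.333) > Univisium 2:1 (2.000), so the photograph fills the width.
That makes the image 970.29 px tall (2264 × 9/21).
Black = 1132 − 970.29 = 161.71 px, or 80.86 per bar.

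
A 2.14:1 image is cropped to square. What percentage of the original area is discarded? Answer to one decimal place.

53.3%

The height stays; only width is cut (since square is narrower than 2.14:1).
Fraction kept = (1.000)/(2.140) ≈ 46.73%, so 53.27% is lost.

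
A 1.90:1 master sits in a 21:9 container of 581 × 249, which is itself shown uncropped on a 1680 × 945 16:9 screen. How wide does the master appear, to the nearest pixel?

Inside the 581×249 canvas the master is height-limited at 473.10 × 249.00.
The 21:9 canvas is width-limited in 1680×945, giving 1680.00 × 720.00; scale factor 2.8916.
The master scales with it: width 473.10 × 2.8916 ≈ 1368.00.

1368 px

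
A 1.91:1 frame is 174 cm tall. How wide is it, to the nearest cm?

332 cm

At 1.91:1, 174 × 1.910 ≈ 332.34.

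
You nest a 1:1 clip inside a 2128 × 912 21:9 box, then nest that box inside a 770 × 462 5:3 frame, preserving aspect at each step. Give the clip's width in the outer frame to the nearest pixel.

330 px

1:1 in 2128×912: fills the height, so the clip is 912.00 × 912.00.
21:9 in 770×462: fills the width, so the intermediate becomes 770.00 × 330.00 — a scale of ×0.3618.
Applying the same ×0.3618: 912.00 → 330.00.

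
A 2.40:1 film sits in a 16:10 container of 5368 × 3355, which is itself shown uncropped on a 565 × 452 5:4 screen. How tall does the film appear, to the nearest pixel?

Inside the 5368×3355 canvas the film is width-limited at 5368.00 × 2236.67.
The 16:10 canvas is width-limited in 565×452, giving 565.00 × 353.12; scale factor 0.1053.
Applying the same ×0.1053: 2236.67 → 235.42.

235 px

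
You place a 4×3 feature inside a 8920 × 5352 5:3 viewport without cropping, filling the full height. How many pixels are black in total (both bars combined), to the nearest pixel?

Content width = 5352 × 4/3 ≈ 7136.0000 px.
8920 − 7136.0000 = 1784.0000 px of bars.
Bar area = 1784.0000 × 5352 ≈ 9547968 px.

9547968 pixels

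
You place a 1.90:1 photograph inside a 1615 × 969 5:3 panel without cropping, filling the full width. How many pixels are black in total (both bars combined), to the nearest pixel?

192185 pixels

The photograph is 1615 / 1.900 ≈ 850.0000 px tall.
969 − 850.0000 = 119.0000 px of bars.
Across the 1615-px span: 119.0000 × 1615 ≈ 192185 px.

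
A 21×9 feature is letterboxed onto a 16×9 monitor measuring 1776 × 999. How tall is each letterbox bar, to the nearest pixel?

119 px

Since 2.333 > 1.778, the feature is width-limited.
That makes the image 761.14 px tall (1776 × 9/21).
Black = 999 − 761.14 = 237.86 px, or 118.93 per bar.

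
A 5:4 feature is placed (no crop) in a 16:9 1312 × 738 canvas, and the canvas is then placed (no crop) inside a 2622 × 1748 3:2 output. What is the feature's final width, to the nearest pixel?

5:4 in 1312×738: fills the height, so the feature is 922.50 × 738.00.
The 16:9 canvas is width-limited in 2622×1748, giving 2622.00 × 1474.88; scale factor 1.9985.
The feature scales with it: width 922.50 × 1.9985 ≈ 1843.59.

1844 px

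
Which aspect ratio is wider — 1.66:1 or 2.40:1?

1.66 and 2.4; 2.4 > 1.66.

2.40:1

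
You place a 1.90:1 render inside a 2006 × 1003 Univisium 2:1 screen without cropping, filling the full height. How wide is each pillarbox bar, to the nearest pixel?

The render is 1003 × 1.900 ≈ 1905.70 px wide.
2006 − 1905.70 = 100.30 px of bars (50.15 each).

50 px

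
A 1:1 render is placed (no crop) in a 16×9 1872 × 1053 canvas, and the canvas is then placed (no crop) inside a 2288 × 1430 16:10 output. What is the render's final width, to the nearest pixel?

First fit — 1:1 into 1872×1053 spans the height: 1053.00 × 1053.00.
Second fit — the 16×9 canvas into 2288×1430 spans the width: 2288.00 × 1287.00 (×1.2222 from 1872×1053).
Applying the same ×1.2222: 1053.00 → 1287.00.

1287 px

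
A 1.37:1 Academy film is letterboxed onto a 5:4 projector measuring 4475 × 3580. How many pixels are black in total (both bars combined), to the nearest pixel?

1403255 pixels

Since 1.370 > 1.250, the film is width-limited.
The film is 4475 / 1.370 ≈ 3266.4234 px tall.
3580 − 3266.4234 = 313.5766 px of bars.
That's 313.5766 × 4475 ≈ 1403255 black pixels.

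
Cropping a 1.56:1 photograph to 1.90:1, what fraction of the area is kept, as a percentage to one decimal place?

82.1%

The width stays; only height is cut (since 1.90:1 is wider than 1.56:1).
Fraction kept = (1.560)/(1.900) ≈ 82.11%.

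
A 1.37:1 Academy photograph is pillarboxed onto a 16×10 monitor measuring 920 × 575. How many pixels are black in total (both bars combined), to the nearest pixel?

76044 pixels

1.37:1 Academy (1.370) < 16×10 (1.600), so the photograph fills the height.
The photograph is 575 × 1.370 ≈ 787.7500 px wide.
Black = 920 − 787.7500 = 132.2500 px.
That's 132.2500 × 575 ≈ 76044 black pixels.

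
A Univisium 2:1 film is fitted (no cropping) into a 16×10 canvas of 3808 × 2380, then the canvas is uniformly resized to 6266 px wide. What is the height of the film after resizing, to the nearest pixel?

3133 px

In the 3808×2380 frame the film fills the width: height = 3808 × 1/2 ≈ 1904.00 px.
Scaling 3808 → 6266 is ×1.6455, so the height becomes 1904.00 × 1.6455 ≈ 3133.00 px.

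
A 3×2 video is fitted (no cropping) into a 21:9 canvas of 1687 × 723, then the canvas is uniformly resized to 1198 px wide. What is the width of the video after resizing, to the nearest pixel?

770 px

Fitted into 1687×723, the video spans the height; its width is 723 × 3/2 ≈ 1084.50 px.
Resizing to 1198 px wide multiplies everything by 0.7101: 1084.50 → 770.14 px.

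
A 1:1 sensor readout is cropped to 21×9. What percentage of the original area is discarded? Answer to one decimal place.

57.1%

21×9 is wider than 1:1, so the crop keeps the full width and trims the height.
(1.000)/(2.333) ≈ 0.429 of the area survives, leaving 57.14% discarded.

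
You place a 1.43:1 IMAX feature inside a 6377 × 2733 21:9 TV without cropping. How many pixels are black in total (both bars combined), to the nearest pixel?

1.43:1 IMAX (1.430) < 21:9 (2.333), so the feature fills the height.
That makes the image 3908.1900 px wide (2733 × 1.430).
Leftover width: 6377 − 3908.1900 = 2468.8100 px.
That's 2468.8100 × 2733 ≈ 6747258 black pixels.

6747258 pixels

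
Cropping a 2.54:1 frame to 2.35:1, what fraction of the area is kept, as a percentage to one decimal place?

The height stays; only width is cut (since 2.35:1 is narrower than 2.54:1).
Fraction kept = (2.350)/(2.540) ≈ 92.52%.

92.5%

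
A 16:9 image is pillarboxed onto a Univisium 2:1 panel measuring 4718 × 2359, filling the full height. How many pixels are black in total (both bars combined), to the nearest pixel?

That makes the image 4193.7778 px wide (2359 × 16/9).
Black = 4718 − 4193.7778 = 524.2222 px.
Across the 2359-px span: 524.2222 × 2359 ≈ 1236640 px.

1236640 pixels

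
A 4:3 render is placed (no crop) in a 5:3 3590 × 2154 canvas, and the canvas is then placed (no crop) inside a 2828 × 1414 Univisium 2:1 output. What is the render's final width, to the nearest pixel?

1885 px

Inside the 3590×2154 canvas the render is height-limited at 2872.00 × 2154.00.
The 5:3 canvas is height-limited in 2828×1414, giving 2356.67 × 1414.00; scale factor 0.6565.
Applying the same ×0.6565: 2872.00 → 1885.33.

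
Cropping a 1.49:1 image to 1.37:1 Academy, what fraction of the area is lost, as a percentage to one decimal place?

Going from 1.49:1 to 1.37:1 Academy means cutting width while keeping height.
Fraction kept = (1.370)/(1.490) ≈ 91.95%, so 8.05% is lost.

8.1%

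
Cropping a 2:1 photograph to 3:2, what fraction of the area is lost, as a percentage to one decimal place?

25.0%

The height stays; only width is cut (since 3:2 is narrower than 2:1).
Fraction kept = (1.500)/(2.000) ≈ 75.00%, so 25.00% is lost.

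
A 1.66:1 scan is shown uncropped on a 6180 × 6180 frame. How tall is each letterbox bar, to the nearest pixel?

1229 px

1.66:1 is wider than 1:1, so it spans the full width.
That makes the image 3722.89 px tall (6180 / 1.660).
Black = 6180 − 3722.89 = 2457.11 px, or 1228.55 per bar.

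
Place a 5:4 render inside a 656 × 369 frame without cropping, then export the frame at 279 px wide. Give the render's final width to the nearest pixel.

196 px

Fitted into 656×369, the render spans the height; its width is 369 × 5/4 ≈ 461.25 px.
The frame scales by 279/656 = 0.4253; 461.25 × 0.4253 ≈ 196.17 px.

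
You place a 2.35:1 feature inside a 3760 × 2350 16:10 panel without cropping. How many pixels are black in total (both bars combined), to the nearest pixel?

2820000 pixels

Since 2.350 > 1.600, the feature is width-limited.
That makes the image 1600.0000 px tall (3760 / 2.350).
2350 − 1600.0000 = 750.0000 px of bars.
That's 750.0000 × 3760 ≈ 2820000 black pixels.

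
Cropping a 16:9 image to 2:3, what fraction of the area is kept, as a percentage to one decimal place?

2:3 is narrower than 16:9, so the crop keeps the full height and trims the width.
Fraction kept = (0.667)/(1.778) ≈ 37.50%.

37.5%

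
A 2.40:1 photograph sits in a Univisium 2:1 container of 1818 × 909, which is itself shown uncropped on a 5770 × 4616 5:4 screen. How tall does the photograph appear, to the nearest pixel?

2404 px

2.40:1 in 1818×909: fills the width, so the photograph is 1818.00 × 757.50.
Second fit — the Univisium 2:1 canvas into 5770×4616 spans the width: 5770.00 × 2885.00 (×3.1738 from 1818×909).
Applying the same ×3.1738: 757.50 → 2404.17.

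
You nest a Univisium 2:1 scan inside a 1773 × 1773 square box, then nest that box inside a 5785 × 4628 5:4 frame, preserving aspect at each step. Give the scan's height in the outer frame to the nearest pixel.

2314 px

Univisium 2:1 in 1773×1773: fills the width, so the scan is 1773.00 × 886.50.
Second fit — the square canvas into 5785×4628 spans the height: 4628.00 × 4628.00 (×2.6103 from 1773×1773).
Applying the same ×2.6103: 886.50 → 2314.00.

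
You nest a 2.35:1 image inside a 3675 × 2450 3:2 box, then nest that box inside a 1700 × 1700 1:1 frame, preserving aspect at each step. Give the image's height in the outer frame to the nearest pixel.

2.35:1 in 3675×2450: fills the width, so the image is 3675.00 × 1563.83.
The 3:2 canvas is width-limited in 1700×1700, giving 1700.00 × 1133.33; scale factor 0.4626.
So the image's height is 1563.83 × 0.4626 ≈ 723.40.

723 px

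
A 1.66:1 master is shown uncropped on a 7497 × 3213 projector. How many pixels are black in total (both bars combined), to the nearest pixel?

6951068 pixels

1.66:1 (1.660) < 21×9 (2.333), so the master fills the height.
The master is 3213 × 1.660 ≈ 5333.5800 px wide.
Black = 7497 − 5333.5800 = 2163.4200 px.
Bar area = 2163.4200 × 3213 ≈ 6951068 px.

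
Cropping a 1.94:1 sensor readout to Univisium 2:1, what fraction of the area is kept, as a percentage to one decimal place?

97.0%

Univisium 2:1 is wider than 1.94:1, so the crop keeps the full width and trims the height.
(1.940)/(2.000) ≈ 0.970 of the area survives.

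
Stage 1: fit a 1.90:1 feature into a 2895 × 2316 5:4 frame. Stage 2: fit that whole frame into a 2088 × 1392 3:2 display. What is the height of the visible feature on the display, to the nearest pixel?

916 px

First fit — 1.90:1 into 2895×2316 spans the width: 2895.00 × 1523.68.
Second fit — the 5:4 canvas into 2088×1392 spans the height: 1740.00 × 1392.00 (×0.6010 from 2895×2316).
The feature scales with it: height 1523.68 × 0.6010 ≈ 915.79.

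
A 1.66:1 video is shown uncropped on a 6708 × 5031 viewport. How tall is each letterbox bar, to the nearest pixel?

1.66:1 (1.660) > 4×3 (1.333), so the video fills the width.
That makes the image 4040.96 px tall (6708 / 1.660).
Leftover height: 5031 − 4040.96 = 990.04 px → 495.02 each side.

495 px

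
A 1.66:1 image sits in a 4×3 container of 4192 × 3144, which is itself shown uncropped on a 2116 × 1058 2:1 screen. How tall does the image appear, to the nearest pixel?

First fit — 1.66:1 into 4192×3144 spans the width: 4192.00 × 2525.30.
Second fit — the 4×3 canvas into 2116×1058 spans the height: 1410.67 × 1058.00 (×0.3365 from 4192×3144).
The image scales with it: height 2525.30 × 0.3365 ≈ 849.80.

850 px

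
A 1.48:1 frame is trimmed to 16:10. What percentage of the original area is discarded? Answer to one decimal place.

7.5%

Going from 1.48:1 to 16:10 means cutting height while keeping width.
Fraction kept = (1.480)/(1.600) ≈ 92.50%, so 7.50% is lost.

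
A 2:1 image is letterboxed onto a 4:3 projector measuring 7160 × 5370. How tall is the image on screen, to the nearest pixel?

2:1 is wider than 4:3, so it spans the full width.
Content height = 7160 × 1/2 ≈ 3580.00 px.

3580 px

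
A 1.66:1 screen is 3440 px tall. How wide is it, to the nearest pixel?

Width = 3440 × 1.660 = 5710.40.

5710 px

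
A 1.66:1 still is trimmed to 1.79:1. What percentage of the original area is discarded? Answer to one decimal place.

7.3%

Going from 1.66:1 to 1.79:1 means cutting height while keeping width.
Fraction kept = (1.660)/(1.790) ≈ 92.74%, so 7.26% is lost.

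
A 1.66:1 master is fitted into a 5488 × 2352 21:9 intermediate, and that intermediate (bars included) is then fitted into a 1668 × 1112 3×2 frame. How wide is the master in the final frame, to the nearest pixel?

1187 px

1.66:1 in 5488×2352: fills the height, so the master is 3904.32 × 2352.00.
21:9 in 1668×1112: fills the width, so the intermediate becomes 1668.00 × 714.86 — a scale of ×0.3039.
So the master's width is 3904.32 × 0.3039 ≈ 1186.66.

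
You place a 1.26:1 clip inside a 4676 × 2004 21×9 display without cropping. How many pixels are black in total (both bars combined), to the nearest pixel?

Since 1.260 < 2.333, the clip is height-limited.
Content width = 2004 × 1.260 ≈ 2525.0400 px.
Black = 4676 − 2525.0400 = 2150.9600 px.
Across the 2004-px span: 2150.9600 × 2004 ≈ 4310524 px.

4310524 pixels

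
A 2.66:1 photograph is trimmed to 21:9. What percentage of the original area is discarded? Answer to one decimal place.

The height stays; only width is cut (since 21:9 is narrower than 2.66:1).
(2.333)/(2.660) ≈ 0.877 of the area survives, leaving 12.28% discarded.

12.3%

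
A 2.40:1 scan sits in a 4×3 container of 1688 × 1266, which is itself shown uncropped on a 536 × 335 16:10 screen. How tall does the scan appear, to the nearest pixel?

2.40:1 in 1688×1266: fills the width, so the scan is 1688.00 × 703.33.
The 4×3 canvas is height-limited in 536×335, giving 446.67 × 335.00; scale factor 0.2646.
Applying the same ×0.2646: 703.33 → 186.11.

186 px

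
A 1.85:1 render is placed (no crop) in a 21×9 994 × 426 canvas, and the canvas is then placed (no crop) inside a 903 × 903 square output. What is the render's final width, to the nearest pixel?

Inside the 994×426 canvas the render is height-limited at 788.10 × 426.00.
Second fit — the 21×9 canvas into 903×903 spans the width: 903.00 × 387.00 (×0.9085 from 994×426).
So the render's width is 788.10 × 0.9085 ≈ 715.95.

716 px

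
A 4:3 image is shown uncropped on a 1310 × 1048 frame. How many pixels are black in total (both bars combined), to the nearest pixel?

4:3 is wider than 5:4, so it spans the full width.
The image is 1310 × 3/4 ≈ 982.5000 px tall.
Leftover height: 1048 − 982.5000 = 65.5000 px.
Across the 1310-px span: 65.5000 × 1310 ≈ 85805 px.

85805 pixels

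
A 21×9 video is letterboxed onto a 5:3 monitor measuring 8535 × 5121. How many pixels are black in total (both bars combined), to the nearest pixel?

12487924 pixels

21×9 is wider than 5:3, so it spans the full width.
That makes the image 3657.8571 px tall (8535 × 9/21).
5121 − 3657.8571 = 1463.1429 px of bars.
Across the 8535-px span: 1463.1429 × 8535 ≈ 12487924 px.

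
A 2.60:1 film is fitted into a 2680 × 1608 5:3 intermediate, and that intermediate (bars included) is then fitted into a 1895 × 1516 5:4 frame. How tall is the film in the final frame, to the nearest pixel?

729 px

First fit — 2.60:1 into 2680×1608 spans the width: 2680.00 × 1030.77.
Second fit — the 5:3 canvas into 1895×1516 spans the width: 1895.00 × 1137.00 (×0.7071 from 2680×1608).
So the film's height is 1030.77 × 0.7071 ≈ 728.85.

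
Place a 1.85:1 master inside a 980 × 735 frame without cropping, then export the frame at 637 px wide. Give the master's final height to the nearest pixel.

At 980×735 the master is width-limited, so height = 980 / 1.850 ≈ 529.73 px.
Resizing to 637 px wide multiplies everything by 0.6500: 529.73 → 344.32 px.

344 px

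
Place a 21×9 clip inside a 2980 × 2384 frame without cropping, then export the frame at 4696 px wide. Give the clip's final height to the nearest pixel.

2013 px

Fitted into 2980×2384, the clip spans the width; its height is 2980 × 9/21 ≈ 1277.14 px.
The frame scales by 4696/2980 = 1.5758; 1277.14 × 1.5758 ≈ 2012.57 px.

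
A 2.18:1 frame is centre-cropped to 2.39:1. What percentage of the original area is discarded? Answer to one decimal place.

8.8%

Going from 2.18:1 to 2.39:1 means cutting height while keeping width.
Area ratio = (2.180)/(2.390) = 91.21%; the remaining 8.79% is cropped out.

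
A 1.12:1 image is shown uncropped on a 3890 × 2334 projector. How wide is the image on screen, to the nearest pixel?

1.12:1 (1.120) < 5:3 (1.667), so the image fills the height.
That makes the image 2614.08 px wide (2334 × 1.120).

2614 px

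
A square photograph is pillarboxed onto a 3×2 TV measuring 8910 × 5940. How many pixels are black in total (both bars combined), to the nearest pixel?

17641800 pixels

square is narrower than 3×2, so it spans the full height.
That makes the image 5940.0000 px wide (5940 × 1/1).
8910 − 5940.0000 = 2970.0000 px of bars.
Across the 5940-px span: 2970.0000 × 5940 ≈ 17641800 px.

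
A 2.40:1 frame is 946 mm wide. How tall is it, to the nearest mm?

At 2.40:1, 946 / 2.400 ≈ 394.17.

394 mm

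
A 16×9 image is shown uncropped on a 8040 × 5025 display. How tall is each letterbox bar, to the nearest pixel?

Since 1.778 > 1.600, the image is width-limited.
The image is 8040 × 9/16 ≈ 4522.50 px tall.
Leftover height: 5025 − 4522.50 = 502.50 px → 251.25 each side.

251 px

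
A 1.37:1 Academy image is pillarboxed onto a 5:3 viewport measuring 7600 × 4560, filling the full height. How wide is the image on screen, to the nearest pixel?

6247 px

Content width = 4560 × 1.370 ≈ 6247.20 px.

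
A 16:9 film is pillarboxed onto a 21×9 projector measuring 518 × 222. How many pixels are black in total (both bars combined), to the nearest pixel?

27380 pixels

16:9 is narrower than 21×9, so it spans the full height.
That makes the image 394.6667 px wide (222 × 16/9).
Leftover width: 518 − 394.6667 = 123.3333 px.
That's 123.3333 × 222 ≈ 27380 black pixels.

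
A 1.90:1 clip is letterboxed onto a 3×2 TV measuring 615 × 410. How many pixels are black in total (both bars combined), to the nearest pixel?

53084 pixels

1.90:1 (1.900) > 3×2 (1.500), so the clip fills the width.
That makes the image 323.6842 px tall (615 / 1.900).
410 − 323.6842 = 86.3158 px of bars.
Bar area = 86.3158 × 615 ≈ 53084 px.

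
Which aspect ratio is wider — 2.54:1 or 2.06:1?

2.54 and 2.06; 2.54 > 2.06.

2.54:1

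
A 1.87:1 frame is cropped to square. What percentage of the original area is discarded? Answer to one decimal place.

Going from 1.87:1 to square means cutting width while keeping height.
Fraction kept = (1.000)/(1.870) ≈ 53.48%, so 46.52% is lost.

46.5%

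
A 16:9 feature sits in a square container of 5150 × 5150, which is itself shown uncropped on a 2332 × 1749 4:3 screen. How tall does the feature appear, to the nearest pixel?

16:9 in 5150×5150: fills the width, so the feature is 5150.00 × 2896.88.
Second fit — the square canvas into 2332×1749 spans the height: 1749.00 × 1749.00 (×0.3396 from 5150×5150).
So the feature's height is 2896.88 × 0.3396 ≈ 983.81.

984 px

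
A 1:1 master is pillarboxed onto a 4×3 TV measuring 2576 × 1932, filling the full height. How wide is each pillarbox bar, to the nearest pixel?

322 px

Content width = 1932 × 1/1 ≈ 1932.00 px.
Black = 2576 − 1932.00 = 644.00 px, or 322.00 per bar.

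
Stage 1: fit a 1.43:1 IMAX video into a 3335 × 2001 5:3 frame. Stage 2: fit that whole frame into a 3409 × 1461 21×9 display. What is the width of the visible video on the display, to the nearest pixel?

First fit — 1.43:1 IMAX into 3335×2001 spans the height: 2861.43 × 2001.00.
Second fit — the 5:3 canvas into 3409×1461 spans the height: 2435.00 × 1461.00 (×0.7301 from 3335×2001).
So the video's width is 2861.43 × 0.7301 ≈ 2089.23.

2089 px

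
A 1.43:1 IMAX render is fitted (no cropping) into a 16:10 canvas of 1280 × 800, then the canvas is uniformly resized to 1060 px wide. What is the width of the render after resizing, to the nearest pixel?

In the 1280×800 frame the render fills the height: width = 800 × 1.430 ≈ 1144.00 px.
Scaling 1280 → 1060 is ×0.8281, so the width becomes 1144.00 × 0.8281 ≈ 947.38 px.

947 px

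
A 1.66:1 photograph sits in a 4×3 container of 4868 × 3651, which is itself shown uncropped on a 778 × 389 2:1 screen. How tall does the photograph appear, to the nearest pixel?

1.66:1 in 4868×3651: fills the width, so the photograph is 4868.00 × 2932.53.
Second fit — the 4×3 canvas into 778×389 spans the height: 518.67 × 389.00 (×0.1065 from 4868×3651).
So the photograph's height is 2932.53 × 0.1065 ≈ 312.45.

312 px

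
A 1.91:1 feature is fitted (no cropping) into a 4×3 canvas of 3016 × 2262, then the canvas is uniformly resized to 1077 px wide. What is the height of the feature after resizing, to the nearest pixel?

In the 3016×2262 frame the feature fills the width: height = 3016 / 1.910 ≈ 1579.06 px.
The frame scales by 1077/3016 = 0.3571; 1579.06 × 0.3571 ≈ 563.87 px.

564 px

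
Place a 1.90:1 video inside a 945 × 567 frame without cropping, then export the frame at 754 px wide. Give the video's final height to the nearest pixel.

In the 945×567 frame the video fills the width: height = 945 / 1.900 ≈ 497.37 px.
The frame scales by 754/945 = 0.7979; 497.37 × 0.7979 ≈ 396.84 px.

397 px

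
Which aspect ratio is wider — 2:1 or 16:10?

2:1

2 and 16:10 = 1.6; 2 > 1.6.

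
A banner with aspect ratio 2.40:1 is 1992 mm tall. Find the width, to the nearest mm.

4781 mm

1992 × 2.400 = 4780.80.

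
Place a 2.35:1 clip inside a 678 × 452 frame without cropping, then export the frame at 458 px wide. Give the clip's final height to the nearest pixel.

195 px

In the 678×452 frame the clip fills the width: height = 678 / 2.350 ≈ 288.51 px.
The frame scales by 458/678 = 0.6755; 288.51 × 0.6755 ≈ 194.89 px.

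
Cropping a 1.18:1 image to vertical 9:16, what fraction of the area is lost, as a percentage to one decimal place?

52.3%

The height stays; only width is cut (since vertical 9:16 is narrower than 1.18:1).
(0.562)/(1.180) ≈ 0.477 of the area survives, leaving 52.33% discarded.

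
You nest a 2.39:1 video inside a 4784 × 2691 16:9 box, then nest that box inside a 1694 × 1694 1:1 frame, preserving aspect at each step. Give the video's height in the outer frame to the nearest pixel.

2.39:1 in 4784×2691: fills the width, so the video is 4784.00 × 2001.67.
16:9 in 1694×1694: fills the width, so the intermediate becomes 1694.00 × 952.88 — a scale of ×0.3541.
Applying the same ×0.3541: 2001.67 → 708.79.

709 px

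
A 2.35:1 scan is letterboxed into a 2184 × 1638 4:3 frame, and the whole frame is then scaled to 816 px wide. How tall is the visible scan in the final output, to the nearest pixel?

At 2184×1638 the scan is width-limited, so height = 2184 / 2.350 ≈ 929.36 px.
The frame scales by 816/2184 = 0.3736; 929.36 × 0.3736 ≈ 347.23 px.

347 px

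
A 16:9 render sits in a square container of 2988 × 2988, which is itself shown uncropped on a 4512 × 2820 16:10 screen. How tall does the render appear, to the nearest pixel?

1586 px

16:9 in 2988×2988: fills the width, so the render is 2988.00 × 1680.75.
square in 4512×2820: fills the height, so the intermediate becomes 2820.00 × 2820.00 — a scale of ×0.9438.
The render scales with it: height 1680.75 × 0.9438 ≈ 1586.25.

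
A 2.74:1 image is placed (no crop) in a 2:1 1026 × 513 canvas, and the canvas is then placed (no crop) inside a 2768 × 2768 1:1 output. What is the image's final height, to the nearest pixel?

1010 px

Inside the 1026×513 canvas the image is width-limited at 1026.00 × 374.45.
Second fit — the 2:1 canvas into 2768×2768 spans the width: 2768.00 × 1384.00 (×2.6979 from 1026×513).
The image scales with it: height 374.45 × 2.6979 ≈ 1010.22.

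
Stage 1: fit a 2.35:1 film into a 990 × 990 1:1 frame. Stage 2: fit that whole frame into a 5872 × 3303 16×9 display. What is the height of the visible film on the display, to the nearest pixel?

2.35:1 in 990×990: fills the width, so the film is 990.00 × 421.28.
The 1:1 canvas is height-limited in 5872×3303, giving 3303.00 × 3303.00; scale factor 3.3364.
The film scales with it: height 421.28 × 3.3364 ≈ 1405.53.

1406 px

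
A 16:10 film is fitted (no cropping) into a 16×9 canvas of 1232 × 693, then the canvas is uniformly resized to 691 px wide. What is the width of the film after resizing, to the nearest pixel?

Fitted into 1232×693, the film spans the height; its width is 693 × 16/10 ≈ 1108.80 px.
Resizing to 691 px wide multiplies everything by 0.5609: 1108.80 → 621.90 px.

622 px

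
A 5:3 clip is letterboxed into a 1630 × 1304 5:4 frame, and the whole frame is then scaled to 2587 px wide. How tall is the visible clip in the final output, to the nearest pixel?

Fitted into 1630×1304, the clip spans the width; its height is 1630 × 3/5 ≈ 978.00 px.
Scaling 1630 → 2587 is ×1.5871, so the height becomes 978.00 × 1.5871 ≈ 1552.20 px.

1552 px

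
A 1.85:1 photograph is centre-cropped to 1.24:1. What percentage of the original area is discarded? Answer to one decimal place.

1.24:1 is narrower than 1.85:1, so the crop keeps the full height and trims the width.
Area ratio = (1.240)/(1.850) = 67.03%; the remaining 32.97% is cropped out.

33.0%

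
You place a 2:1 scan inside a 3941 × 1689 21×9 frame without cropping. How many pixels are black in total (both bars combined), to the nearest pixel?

950907 pixels

2:1 is narrower than 21×9, so it spans the full height.
That makes the image 3378.0000 px wide (1689 × 2/1).
Black = 3941 − 3378.0000 = 563.0000 px.
Across the 1689-px span: 563.0000 × 1689 ≈ 950907 px.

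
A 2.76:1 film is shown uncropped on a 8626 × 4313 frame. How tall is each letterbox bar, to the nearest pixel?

2.76:1 is wider than 2:1, so it spans the full width.
The film is 8626 / 2.760 ≈ 3125.36 px tall.
Leftover height: 4313 − 3125.36 = 1187.64 px → 593.82 each side.

594 px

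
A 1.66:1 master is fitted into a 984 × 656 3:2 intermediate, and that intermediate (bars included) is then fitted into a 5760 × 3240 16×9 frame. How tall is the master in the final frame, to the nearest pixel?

Inside the 984×656 canvas the master is width-limited at 984.00 × 592.77.
The 3:2 canvas is height-limited in 5760×3240, giving 4860.00 × 3240.00; scale factor 4.9390.
Applying the same ×4.9390: 592.77 → 2927.71.

2928 px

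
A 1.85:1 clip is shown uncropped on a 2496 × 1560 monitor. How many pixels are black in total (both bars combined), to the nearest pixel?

1.85:1 is wider than 16:10, so it spans the full width.
Content height = 2496 / 1.850 ≈ 1349.1892 px.
Leftover height: 1560 − 1349.1892 = 210.8108 px.
Bar area = 210.8108 × 2496 ≈ 526184 px.

526184 pixels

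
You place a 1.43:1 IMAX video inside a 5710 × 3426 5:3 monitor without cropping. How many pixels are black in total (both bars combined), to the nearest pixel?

2777869 pixels

1.43:1 IMAX is narrower than 5:3, so it spans the full height.
The video is 3426 × 1.430 ≈ 4899.1800 px wide.
Black = 5710 − 4899.1800 = 810.8200 px.
That's 810.8200 × 3426 ≈ 2777869 black pixels.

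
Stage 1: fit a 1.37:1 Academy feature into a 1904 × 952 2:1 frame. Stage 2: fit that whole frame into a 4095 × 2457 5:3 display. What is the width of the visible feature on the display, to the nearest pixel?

2805 px

Inside the 1904×952 canvas the feature is height-limited at 1304.24 × 952.00.
The 2:1 canvas is width-limited in 4095×2457, giving 4095.00 × 2047.50; scale factor 2.1507.
Applying the same ×2.1507: 1304.24 → 2805.07.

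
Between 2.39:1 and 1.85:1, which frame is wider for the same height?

2.39:1

2.39 and 1.85; 2.39 > 1.85.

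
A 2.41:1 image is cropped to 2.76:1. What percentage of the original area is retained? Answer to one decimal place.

87.3%

Going from 2.41:1 to 2.76:1 means cutting height while keeping width.
(2.410)/(2.760) ≈ 0.873 of the area survives.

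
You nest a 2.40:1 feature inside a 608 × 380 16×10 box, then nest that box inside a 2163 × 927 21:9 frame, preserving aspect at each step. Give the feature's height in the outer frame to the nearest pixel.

618 px

First fit — 2.40:1 into 608×380 spans the width: 608.00 × 253.33.
16×10 in 2163×927: fills the height, so the intermediate becomes 1483.20 × 927.00 — a scale of ×2.4395.
Applying the same ×2.4395: 253.33 → 618.00.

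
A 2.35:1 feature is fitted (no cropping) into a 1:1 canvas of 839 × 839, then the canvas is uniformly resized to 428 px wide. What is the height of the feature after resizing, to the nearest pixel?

At 839×839 the feature is width-limited, so height = 839 / 2.350 ≈ 357.02 px.
Scaling 839 → 428 is ×0.5101, so the height becomes 357.02 × 0.5101 ≈ 182.13 px.

182 px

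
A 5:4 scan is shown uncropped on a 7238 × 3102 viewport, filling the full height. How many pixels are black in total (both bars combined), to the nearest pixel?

Content width = 3102 × 5/4 ≈ 3877.5000 px.
Leftover width: 7238 − 3877.5000 = 3360.5000 px.
That's 3360.5000 × 3102 ≈ 10424271 black pixels.

10424271 pixels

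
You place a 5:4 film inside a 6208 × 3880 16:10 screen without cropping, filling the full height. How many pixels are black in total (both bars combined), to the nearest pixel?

Content width = 3880 × 5/4 ≈ 4850.0000 px.
6208 − 4850.0000 = 1358.0000 px of bars.
That's 1358.0000 × 3880 ≈ 5269040 black pixels.

5269040 pixels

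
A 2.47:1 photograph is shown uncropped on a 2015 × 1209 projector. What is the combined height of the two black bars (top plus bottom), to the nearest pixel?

393 px

2.47:1 (2.470) > 5:3 (1.667), so the photograph fills the width.
That makes the image 815.79 px tall (2015 / 2.470).
Black = 1209 − 815.79 = 393.21 px.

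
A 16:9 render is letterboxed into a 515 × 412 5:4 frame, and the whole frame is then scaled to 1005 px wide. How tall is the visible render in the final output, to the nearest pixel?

Fitted into 515×412, the render spans the width; its height is 515 × 9/16 ≈ 289.69 px.
Resizing to 1005 px wide multiplies everything by 1.9515: 289.69 → 565.31 px.

565 px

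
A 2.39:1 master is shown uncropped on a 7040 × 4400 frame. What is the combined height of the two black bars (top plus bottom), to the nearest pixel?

2.39:1 (2.390) > 16:10 (1.600), so the master fills the width.
That makes the image 2945.61 px tall (7040 / 2.390).
Black = 4400 − 2945.61 = 1454.39 px.

1454 px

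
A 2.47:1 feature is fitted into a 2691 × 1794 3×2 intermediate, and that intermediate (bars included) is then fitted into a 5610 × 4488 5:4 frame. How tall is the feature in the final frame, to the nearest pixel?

2271 px

2.47:1 in 2691×1794: fills the width, so the feature is 2691.00 × 1089.47.
The 3×2 canvas is width-limited in 5610×4488, giving 5610.00 × 3740.00; scale factor 2.0847.
Applying the same ×2.0847: 1089.47 → 2271.26.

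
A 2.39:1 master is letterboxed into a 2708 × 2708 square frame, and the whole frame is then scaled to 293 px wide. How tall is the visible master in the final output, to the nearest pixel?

Fitted into 2708×2708, the master spans the width; its height is 2708 / 2.390 ≈ 1133.05 px.
The frame scales by 293/2708 = 0.1082; 1133.05 × 0.1082 ≈ 122.59 px.

123 px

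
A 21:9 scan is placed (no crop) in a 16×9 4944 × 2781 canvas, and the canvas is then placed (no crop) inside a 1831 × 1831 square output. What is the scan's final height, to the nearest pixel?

785 px

Inside the 4944×2781 canvas the scan is width-limited at 4944.00 × 2118.86.
The 16×9 canvas is width-limited in 1831×1831, giving 1831.00 × 1029.94; scale factor 0.3703.
The scan scales with it: height 2118.86 × 0.3703 ≈ 784.71.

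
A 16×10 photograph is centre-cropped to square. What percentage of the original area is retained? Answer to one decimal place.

Going from 16×10 to square means cutting width while keeping height.
(1.000)/(1.600) ≈ 0.625 of the area survives.

62.5%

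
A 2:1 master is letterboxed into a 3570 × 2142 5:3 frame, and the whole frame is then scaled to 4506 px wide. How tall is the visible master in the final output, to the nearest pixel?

2253 px

At 3570×2142 the master is width-limited, so height = 3570 × 1/2 ≈ 1785.00 px.
The frame scales by 4506/3570 = 1.2622; 1785.00 × 1.2622 ≈ 2253.00 px.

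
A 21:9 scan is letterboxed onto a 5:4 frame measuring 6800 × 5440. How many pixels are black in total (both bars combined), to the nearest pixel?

17174857 pixels

Since 2.333 > 1.250, the scan is width-limited.
That makes the image 2914.2857 px tall (6800 × 9/21).
Leftover height: 5440 − 2914.2857 = 2525.7143 px.
That's 2525.7143 × 6800 ≈ 17174857 black pixels.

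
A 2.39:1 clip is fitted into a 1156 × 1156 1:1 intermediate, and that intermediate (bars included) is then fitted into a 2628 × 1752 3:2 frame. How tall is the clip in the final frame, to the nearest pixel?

733 px

2.39:1 in 1156×1156: fills the width, so the clip is 1156.00 × 483.68.
Second fit — the 1:1 canvas into 2628×1752 spans the height: 1752.00 × 1752.00 (×1.5156 from 1156×1156).
Applying the same ×1.5156: 483.68 → 733.05.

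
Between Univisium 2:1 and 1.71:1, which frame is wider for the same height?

Univisium 2:1 = 2 and 1.71; 2 > 1.71.

Univisium 2:1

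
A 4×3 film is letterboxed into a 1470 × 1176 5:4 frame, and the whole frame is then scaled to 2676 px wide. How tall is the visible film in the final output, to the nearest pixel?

At 1470×1176 the film is width-limited, so height = 1470 × 3/4 ≈ 1102.50 px.
Scaling 1470 → 2676 is ×1.8204, so the height becomes 1102.50 × 1.8204 ≈ 2007.00 px.

2007 px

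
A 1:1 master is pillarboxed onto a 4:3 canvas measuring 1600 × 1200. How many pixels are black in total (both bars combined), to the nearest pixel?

1:1 (1.000) < 4:3 (1.333), so the master fills the height.
Content width = 1200 × 1/1 ≈ 1200.0000 px.
1600 − 1200.0000 = 400.0000 px of bars.
Across the 1200-px span: 400.0000 × 1200 ≈ 480000 px.

480000 pixels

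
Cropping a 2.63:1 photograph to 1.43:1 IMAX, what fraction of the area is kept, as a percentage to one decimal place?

Going from 2.63:1 to 1.43:1 IMAX means cutting width while keeping height.
(1.430)/(2.630) ≈ 0.544 of the area survives.

54.4%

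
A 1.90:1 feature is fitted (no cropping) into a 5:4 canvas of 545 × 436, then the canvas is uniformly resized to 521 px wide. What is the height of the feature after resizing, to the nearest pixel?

274 px

At 545×436 the feature is width-limited, so height = 545 / 1.900 ≈ 286.84 px.
Scaling 545 → 521 is ×0.9560, so the height becomes 286.84 × 0.9560 ≈ 274.21 px.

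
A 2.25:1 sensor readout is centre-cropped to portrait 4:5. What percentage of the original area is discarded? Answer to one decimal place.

64.4%

The height stays; only width is cut (since portrait 4:5 is narrower than 2.25:1).
Fraction kept = (0.800)/(2.250) ≈ 35.56%, so 64.44% is lost.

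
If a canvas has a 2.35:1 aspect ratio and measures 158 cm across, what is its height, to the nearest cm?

158 / 2.350 = 67.23.

67 cm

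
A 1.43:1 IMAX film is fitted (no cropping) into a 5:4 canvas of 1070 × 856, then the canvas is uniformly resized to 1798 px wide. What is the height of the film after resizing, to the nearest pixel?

1257 px

At 1070×856 the film is width-limited, so height = 1070 / 1.430 ≈ 748.25 px.
Resizing to 1798 px wide multiplies everything by 1.6804: 748.25 → 1257.34 px.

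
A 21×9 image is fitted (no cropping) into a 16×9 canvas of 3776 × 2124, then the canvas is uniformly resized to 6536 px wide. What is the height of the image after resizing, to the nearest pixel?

2801 px

At 3776×2124 the image is width-limited, so height = 3776 × 9/21 ≈ 1618.29 px.
The frame scales by 6536/3776 = 1.7309; 1618.29 × 1.7309 ≈ 2801.14 px.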